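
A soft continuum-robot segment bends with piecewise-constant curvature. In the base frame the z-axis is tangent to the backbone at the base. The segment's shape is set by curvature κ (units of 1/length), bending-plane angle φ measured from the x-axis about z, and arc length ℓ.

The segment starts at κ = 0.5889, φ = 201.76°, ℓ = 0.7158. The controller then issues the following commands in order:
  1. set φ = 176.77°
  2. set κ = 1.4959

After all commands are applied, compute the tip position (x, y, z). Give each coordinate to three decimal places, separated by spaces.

-0.347 0.020 0.587

initial: κ=0.5889, φ=201.76°, ℓ=0.7158
cmd 1: set φ=176.77° → (κ,φ,ℓ)=(0.5889,176.77°,0.7158) → tip=(-0.1484,0.0084,0.6948)
cmd 2: set κ=1.4959 → (κ,φ,ℓ)=(1.4959,176.77°,0.7158) → tip=(-0.3474,0.0196,0.5866)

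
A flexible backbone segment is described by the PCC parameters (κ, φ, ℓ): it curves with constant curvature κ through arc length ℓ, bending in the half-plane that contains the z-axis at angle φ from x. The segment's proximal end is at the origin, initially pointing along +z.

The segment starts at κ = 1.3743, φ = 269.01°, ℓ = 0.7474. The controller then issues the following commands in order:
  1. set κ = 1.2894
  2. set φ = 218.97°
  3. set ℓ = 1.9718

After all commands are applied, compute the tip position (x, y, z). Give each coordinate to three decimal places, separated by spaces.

-1.101 -0.891 0.437

initial: κ=1.3743, φ=269.01°, ℓ=0.7474
cmd 1: set κ=1.2894 → (κ,φ,ℓ)=(1.2894,269.01°,0.7474) → tip=(-0.0058,-0.3331,0.6370)
cmd 2: set φ=218.97° → (κ,φ,ℓ)=(1.2894,218.97°,0.7474) → tip=(-0.2590,-0.2095,0.6370)
cmd 3: set ℓ=1.9718 → (κ,φ,ℓ)=(1.2894,218.97°,1.9718) → tip=(-1.1009,-0.8906,0.4374)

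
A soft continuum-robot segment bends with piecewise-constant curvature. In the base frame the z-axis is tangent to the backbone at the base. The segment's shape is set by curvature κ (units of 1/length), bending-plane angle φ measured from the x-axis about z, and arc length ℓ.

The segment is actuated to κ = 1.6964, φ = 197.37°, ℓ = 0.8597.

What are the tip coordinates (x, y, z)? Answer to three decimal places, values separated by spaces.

-0.499 -0.156 0.586

θ = κ·ℓ = 1.6964 × 0.8597 = 1.45840 rad
ρ = (1 − cos θ)/κ = (1 − 0.11216)/1.6964 = 0.52336
z = sin θ / κ = 0.99369/1.6964 = 0.58576
x = ρ cos φ = 0.52336 × cos(197.37°) = -0.49950
y = ρ sin φ = 0.52336 × sin(197.37°) = -0.15625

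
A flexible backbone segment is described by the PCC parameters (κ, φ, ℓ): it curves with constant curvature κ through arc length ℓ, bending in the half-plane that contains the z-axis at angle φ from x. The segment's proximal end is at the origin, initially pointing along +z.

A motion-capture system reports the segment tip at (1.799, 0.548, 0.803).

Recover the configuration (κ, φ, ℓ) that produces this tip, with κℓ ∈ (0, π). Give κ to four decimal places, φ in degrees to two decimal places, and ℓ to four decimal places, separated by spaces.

ρ = √(x²+y²) = √(1.799² + 0.548²) = 1.88061
φ = atan2(y, x) mod 360° = atan2(0.548, 1.799) = 16.9415°
|p|² = ρ² + z² = 1.88061² + 0.803² = 4.18151
κ = 2ρ / |p|² = 2×1.88061 / 4.18151 = 0.89949
θ = 2·atan2(ρ, z) = 2·atan2(1.88061, 0.803) = 2.33449 rad
ℓ = θ/κ = 2.33449/0.89949 = 2.59535

0.8995 16.94 2.5953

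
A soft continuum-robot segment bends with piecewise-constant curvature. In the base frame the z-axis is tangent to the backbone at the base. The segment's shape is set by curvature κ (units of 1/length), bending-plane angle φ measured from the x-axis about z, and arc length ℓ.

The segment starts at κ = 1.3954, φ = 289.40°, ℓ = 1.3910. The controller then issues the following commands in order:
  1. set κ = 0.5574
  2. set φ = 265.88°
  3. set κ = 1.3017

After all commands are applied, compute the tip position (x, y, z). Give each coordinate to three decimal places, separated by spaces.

initial: κ=1.3954, φ=289.40°, ℓ=1.3910
cmd 1: set κ=0.5574 → (κ,φ,ℓ)=(0.5574,289.40°,1.3910) → tip=(0.1703,-0.4837,1.2558)
cmd 2: set φ=265.88° → (κ,φ,ℓ)=(0.5574,265.88°,1.3910) → tip=(-0.0368,-0.5114,1.2558)
cmd 3: set κ=1.3017 → (κ,φ,ℓ)=(1.3017,265.88°,1.3910) → tip=(-0.0683,-0.9483,0.7462)

-0.068 -0.948 0.746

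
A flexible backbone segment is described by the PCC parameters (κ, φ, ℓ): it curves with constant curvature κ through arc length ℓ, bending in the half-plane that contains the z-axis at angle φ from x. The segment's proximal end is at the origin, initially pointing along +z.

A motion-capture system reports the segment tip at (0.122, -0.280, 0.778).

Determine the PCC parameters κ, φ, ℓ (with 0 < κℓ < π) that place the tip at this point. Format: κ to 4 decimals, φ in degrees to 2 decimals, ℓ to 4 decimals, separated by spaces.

0.8744 293.54 0.8556

ρ = √(x²+y²) = √(0.122² + -0.280²) = 0.30542
φ = atan2(y, x) mod 360° = atan2(-0.280, 0.122) = 293.5434°
|p|² = ρ² + z² = 0.30542² + 0.778² = 0.69857
κ = 2ρ / |p|² = 2×0.30542 / 0.69857 = 0.87443
θ = 2·atan2(ρ, z) = 2·atan2(0.30542, 0.778) = 0.74818 rad
ℓ = θ/κ = 0.74818/0.87443 = 0.85562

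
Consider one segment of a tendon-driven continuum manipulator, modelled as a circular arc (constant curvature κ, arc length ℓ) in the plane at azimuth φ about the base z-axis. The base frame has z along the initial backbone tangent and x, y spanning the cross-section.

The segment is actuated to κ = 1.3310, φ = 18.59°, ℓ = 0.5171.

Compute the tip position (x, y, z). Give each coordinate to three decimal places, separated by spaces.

θ = κ·ℓ = 1.3310 × 0.5171 = 0.68826 rad
ρ = (1 − cos θ)/κ = (1 − 0.77235)/1.3310 = 0.17104
z = sin θ / κ = 0.63519/1.3310 = 0.47723
x = ρ cos φ = 0.17104 × cos(18.59°) = 0.16211
y = ρ sin φ = 0.17104 × sin(18.59°) = 0.05452

0.162 0.055 0.477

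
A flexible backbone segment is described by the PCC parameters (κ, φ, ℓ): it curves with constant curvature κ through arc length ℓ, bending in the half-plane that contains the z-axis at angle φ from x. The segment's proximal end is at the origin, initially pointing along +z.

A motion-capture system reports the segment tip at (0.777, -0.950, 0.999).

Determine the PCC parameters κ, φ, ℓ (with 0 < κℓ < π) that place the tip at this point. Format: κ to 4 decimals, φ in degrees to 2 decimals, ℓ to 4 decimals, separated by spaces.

ρ = √(x²+y²) = √(0.777² + -0.950²) = 1.22729
φ = atan2(y, x) mod 360° = atan2(-0.950, 0.777) = 309.2796°
|p|² = ρ² + z² = 1.22729² + 0.999² = 2.50423
κ = 2ρ / |p|² = 2×1.22729 / 2.50423 = 0.98017
θ = 2·atan2(ρ, z) = 2·atan2(1.22729, 0.999) = 1.77516 rad
ℓ = θ/κ = 1.77516/0.98017 = 1.81108

0.9802 309.28 1.8111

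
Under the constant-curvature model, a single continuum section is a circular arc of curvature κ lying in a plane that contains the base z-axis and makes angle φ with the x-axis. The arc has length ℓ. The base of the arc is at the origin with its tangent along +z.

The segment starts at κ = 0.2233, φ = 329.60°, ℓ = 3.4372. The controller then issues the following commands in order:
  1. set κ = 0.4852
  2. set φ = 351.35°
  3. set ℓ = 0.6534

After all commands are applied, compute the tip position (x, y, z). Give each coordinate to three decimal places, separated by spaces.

initial: κ=0.2233, φ=329.60°, ℓ=3.4372
cmd 1: set κ=0.4852 → (κ,φ,ℓ)=(0.4852,329.60°,3.4372) → tip=(1.9497,-1.1439,2.0513)
cmd 2: set φ=351.35° → (κ,φ,ℓ)=(0.4852,351.35°,3.4372) → tip=(2.2348,-0.3400,2.0513)
cmd 3: set ℓ=0.6534 → (κ,φ,ℓ)=(0.4852,351.35°,0.6534) → tip=(0.1015,-0.0154,0.6425)

0.102 -0.015 0.643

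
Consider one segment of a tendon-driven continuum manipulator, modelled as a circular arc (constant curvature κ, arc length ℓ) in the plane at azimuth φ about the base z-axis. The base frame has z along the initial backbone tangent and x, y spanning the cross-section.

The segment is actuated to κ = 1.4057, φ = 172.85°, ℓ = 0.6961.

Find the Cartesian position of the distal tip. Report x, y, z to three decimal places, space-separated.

-0.312 0.039 0.590

θ = κ·ℓ = 1.4057 × 0.6961 = 0.97851 rad
ρ = (1 − cos θ)/κ = (1 − 0.55826)/1.4057 = 0.31425
z = sin θ / κ = 0.82967/1.4057 = 0.59022
x = ρ cos φ = 0.31425 × cos(172.85°) = -0.31180
y = ρ sin φ = 0.31425 × sin(172.85°) = 0.03911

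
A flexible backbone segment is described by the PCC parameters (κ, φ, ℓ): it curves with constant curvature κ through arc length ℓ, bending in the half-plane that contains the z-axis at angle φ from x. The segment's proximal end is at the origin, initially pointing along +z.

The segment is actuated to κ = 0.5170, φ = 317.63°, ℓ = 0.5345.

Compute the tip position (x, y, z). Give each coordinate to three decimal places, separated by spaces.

θ = κ·ℓ = 0.5170 × 0.5345 = 0.27634 rad
ρ = (1 − cos θ)/κ = (1 − 0.96206)/0.5170 = 0.07338
z = sin θ / κ = 0.27283/0.5170 = 0.52772
x = ρ cos φ = 0.07338 × cos(317.63°) = 0.05422
y = ρ sin φ = 0.07338 × sin(317.63°) = -0.04945

0.054 -0.049 0.528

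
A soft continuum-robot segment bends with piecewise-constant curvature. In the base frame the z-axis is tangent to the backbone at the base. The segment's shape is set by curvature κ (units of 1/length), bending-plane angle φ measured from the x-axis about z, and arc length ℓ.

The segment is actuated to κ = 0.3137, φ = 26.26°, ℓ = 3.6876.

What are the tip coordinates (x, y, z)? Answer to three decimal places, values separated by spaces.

1.709 0.843 2.918

θ = κ·ℓ = 0.3137 × 3.6876 = 1.15680 rad
ρ = (1 − cos θ)/κ = (1 − 0.40227)/0.3137 = 1.90542
z = sin θ / κ = 0.91552/0.3137 = 2.91846
x = ρ cos φ = 1.90542 × cos(26.26°) = 1.70877
y = ρ sin φ = 1.90542 × sin(26.26°) = 0.84304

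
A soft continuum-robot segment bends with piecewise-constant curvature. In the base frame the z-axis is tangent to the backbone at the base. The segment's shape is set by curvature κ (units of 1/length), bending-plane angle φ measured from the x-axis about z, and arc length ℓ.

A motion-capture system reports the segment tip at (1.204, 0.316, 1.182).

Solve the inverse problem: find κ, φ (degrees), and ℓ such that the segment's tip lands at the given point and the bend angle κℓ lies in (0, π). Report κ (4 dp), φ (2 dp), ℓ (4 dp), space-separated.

ρ = √(x²+y²) = √(1.204² + 0.316²) = 1.24478
φ = atan2(y, x) mod 360° = atan2(0.316, 1.204) = 14.7061°
|p|² = ρ² + z² = 1.24478² + 1.182² = 2.94660
κ = 2ρ / |p|² = 2×1.24478 / 2.94660 = 0.84489
θ = 2·atan2(ρ, z) = 2·atan2(1.24478, 1.182) = 1.62252 rad
ℓ = θ/κ = 1.62252/0.84489 = 1.92039

0.8449 14.71 1.9204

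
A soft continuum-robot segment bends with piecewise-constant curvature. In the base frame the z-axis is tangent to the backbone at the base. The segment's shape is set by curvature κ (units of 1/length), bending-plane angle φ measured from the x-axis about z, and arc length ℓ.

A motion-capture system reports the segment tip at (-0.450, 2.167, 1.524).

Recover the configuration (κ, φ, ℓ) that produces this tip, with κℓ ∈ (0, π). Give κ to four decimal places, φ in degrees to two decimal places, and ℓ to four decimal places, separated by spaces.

ρ = √(x²+y²) = √(-0.450² + 2.167²) = 2.21323
φ = atan2(y, x) mod 360° = atan2(2.167, -0.450) = 101.7313°
|p|² = ρ² + z² = 2.21323² + 1.524² = 7.22096
κ = 2ρ / |p|² = 2×2.21323 / 7.22096 = 0.61300
θ = 2·atan2(ρ, z) = 2·atan2(2.21323, 1.524) = 1.93554 rad
ℓ = θ/κ = 1.93554/0.61300 = 3.15749

0.6130 101.73 3.1575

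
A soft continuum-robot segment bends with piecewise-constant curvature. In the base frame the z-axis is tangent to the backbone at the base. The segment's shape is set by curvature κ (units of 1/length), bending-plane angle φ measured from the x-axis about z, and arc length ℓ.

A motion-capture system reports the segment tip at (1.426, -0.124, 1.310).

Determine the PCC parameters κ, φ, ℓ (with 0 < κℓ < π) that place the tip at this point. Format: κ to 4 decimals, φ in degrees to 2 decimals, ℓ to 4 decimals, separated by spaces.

0.7604 355.03 2.1822

ρ = √(x²+y²) = √(1.426² + -0.124²) = 1.43138
φ = atan2(y, x) mod 360° = atan2(-0.124, 1.426) = 355.0303°
|p|² = ρ² + z² = 1.43138² + 1.310² = 3.76495
κ = 2ρ / |p|² = 2×1.43138 / 3.76495 = 0.76037
θ = 2·atan2(ρ, z) = 2·atan2(1.43138, 1.310) = 1.65929 rad
ℓ = θ/κ = 1.65929/0.76037 = 2.18221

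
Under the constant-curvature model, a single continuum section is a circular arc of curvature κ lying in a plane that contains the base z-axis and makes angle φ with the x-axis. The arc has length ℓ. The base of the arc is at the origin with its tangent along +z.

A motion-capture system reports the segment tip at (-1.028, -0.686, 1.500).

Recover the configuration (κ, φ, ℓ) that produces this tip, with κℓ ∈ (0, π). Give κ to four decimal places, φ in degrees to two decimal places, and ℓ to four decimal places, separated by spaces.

0.6544 213.72 2.1064

ρ = √(x²+y²) = √(-1.028² + -0.686²) = 1.23587
φ = atan2(y, x) mod 360° = atan2(-0.686, -1.028) = 213.7158°
|p|² = ρ² + z² = 1.23587² + 1.500² = 3.77738
κ = 2ρ / |p|² = 2×1.23587 / 3.77738 = 0.65435
θ = 2·atan2(ρ, z) = 2·atan2(1.23587, 1.500) = 1.37831 rad
ℓ = θ/κ = 1.37831/0.65435 = 2.10636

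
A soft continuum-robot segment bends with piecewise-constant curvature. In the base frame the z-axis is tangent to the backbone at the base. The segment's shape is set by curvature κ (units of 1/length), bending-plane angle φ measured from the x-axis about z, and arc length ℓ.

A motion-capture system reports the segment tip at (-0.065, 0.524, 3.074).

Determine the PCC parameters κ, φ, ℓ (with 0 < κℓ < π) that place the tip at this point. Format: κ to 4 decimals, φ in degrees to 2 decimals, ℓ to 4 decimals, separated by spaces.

ρ = √(x²+y²) = √(-0.065² + 0.524²) = 0.52802
φ = atan2(y, x) mod 360° = atan2(0.524, -0.065) = 97.0712°
|p|² = ρ² + z² = 0.52802² + 3.074² = 9.72828
κ = 2ρ / |p|² = 2×0.52802 / 9.72828 = 0.10855
θ = 2·atan2(ρ, z) = 2·atan2(0.52802, 3.074) = 0.34022 rad
ℓ = θ/κ = 0.34022/0.10855 = 3.13411

0.1086 97.07 3.1341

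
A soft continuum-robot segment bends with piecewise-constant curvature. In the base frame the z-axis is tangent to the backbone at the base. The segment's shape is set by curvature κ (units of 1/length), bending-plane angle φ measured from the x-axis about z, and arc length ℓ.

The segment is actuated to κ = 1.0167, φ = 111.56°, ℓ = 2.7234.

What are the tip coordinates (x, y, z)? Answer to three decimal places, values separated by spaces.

-0.698 1.767 0.358

θ = κ·ℓ = 1.0167 × 2.7234 = 2.76888 rad
ρ = (1 − cos θ)/κ = (1 − -0.93134)/1.0167 = 1.89962
z = sin θ / κ = 0.36414/1.0167 = 0.35816
x = ρ cos φ = 1.89962 × cos(111.56°) = -0.69806
y = ρ sin φ = 1.89962 × sin(111.56°) = 1.76671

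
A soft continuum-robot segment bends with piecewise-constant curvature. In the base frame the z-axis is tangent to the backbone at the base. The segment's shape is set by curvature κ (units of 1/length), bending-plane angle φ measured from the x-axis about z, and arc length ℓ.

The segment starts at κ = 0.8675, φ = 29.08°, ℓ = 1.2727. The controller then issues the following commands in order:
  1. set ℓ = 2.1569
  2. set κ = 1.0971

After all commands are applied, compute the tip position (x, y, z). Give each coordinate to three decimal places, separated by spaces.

1.366 0.759 0.638

initial: κ=0.8675, φ=29.08°, ℓ=1.2727
cmd 1: set ℓ=2.1569 → (κ,φ,ℓ)=(0.8675,29.08°,2.1569) → tip=(1.3054,0.7260,1.1011)
cmd 2: set κ=1.0971 → (κ,φ,ℓ)=(1.0971,29.08°,2.1569) → tip=(1.3656,0.7594,0.6380)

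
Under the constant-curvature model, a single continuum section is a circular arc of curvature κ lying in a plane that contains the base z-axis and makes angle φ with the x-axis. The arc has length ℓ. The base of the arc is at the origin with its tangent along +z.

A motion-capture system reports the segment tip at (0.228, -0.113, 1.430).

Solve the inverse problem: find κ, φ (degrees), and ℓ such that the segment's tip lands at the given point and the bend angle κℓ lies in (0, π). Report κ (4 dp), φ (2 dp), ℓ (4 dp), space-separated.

ρ = √(x²+y²) = √(0.228² + -0.113²) = 0.25447
φ = atan2(y, x) mod 360° = atan2(-0.113, 0.228) = 333.6363°
|p|² = ρ² + z² = 0.25447² + 1.430² = 2.10965
κ = 2ρ / |p|² = 2×0.25447 / 2.10965 = 0.24124
θ = 2·atan2(ρ, z) = 2·atan2(0.25447, 1.430) = 0.35221 rad
ℓ = θ/κ = 0.35221/0.24124 = 1.46000

0.2412 333.64 1.4600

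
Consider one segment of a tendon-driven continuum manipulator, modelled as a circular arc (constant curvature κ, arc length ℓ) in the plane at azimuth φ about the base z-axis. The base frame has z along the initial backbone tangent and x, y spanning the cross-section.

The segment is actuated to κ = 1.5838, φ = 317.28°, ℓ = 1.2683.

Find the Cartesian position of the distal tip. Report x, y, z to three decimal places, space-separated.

θ = κ·ℓ = 1.5838 × 1.2683 = 2.00873 rad
ρ = (1 − cos θ)/κ = (1 − -0.42407)/1.5838 = 0.89915
z = sin θ / κ = 0.90563/1.5838 = 0.57181
x = ρ cos φ = 0.89915 × cos(317.28°) = 0.66058
y = ρ sin φ = 0.89915 × sin(317.28°) = -0.61000

0.661 -0.610 0.572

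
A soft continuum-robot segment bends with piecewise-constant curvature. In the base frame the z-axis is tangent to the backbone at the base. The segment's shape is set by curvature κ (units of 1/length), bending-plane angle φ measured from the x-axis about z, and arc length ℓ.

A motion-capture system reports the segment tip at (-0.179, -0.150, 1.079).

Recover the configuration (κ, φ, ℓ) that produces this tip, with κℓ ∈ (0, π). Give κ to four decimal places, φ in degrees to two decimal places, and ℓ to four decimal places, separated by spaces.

ρ = √(x²+y²) = √(-0.179² + -0.150²) = 0.23354
φ = atan2(y, x) mod 360° = atan2(-0.150, -0.179) = 219.9626°
|p|² = ρ² + z² = 0.23354² + 1.079² = 1.21878
κ = 2ρ / |p|² = 2×0.23354 / 1.21878 = 0.38324
θ = 2·atan2(ρ, z) = 2·atan2(0.23354, 1.079) = 0.42631 rad
ℓ = θ/κ = 0.42631/0.38324 = 1.11239

0.3832 219.96 1.1124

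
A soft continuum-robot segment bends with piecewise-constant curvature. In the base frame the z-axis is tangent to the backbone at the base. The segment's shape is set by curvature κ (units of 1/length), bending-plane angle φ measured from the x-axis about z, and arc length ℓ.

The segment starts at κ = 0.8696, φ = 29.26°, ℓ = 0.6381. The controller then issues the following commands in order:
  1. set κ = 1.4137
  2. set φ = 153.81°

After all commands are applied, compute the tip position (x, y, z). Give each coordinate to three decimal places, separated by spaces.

initial: κ=0.8696, φ=29.26°, ℓ=0.6381
cmd 1: set κ=1.4137 → (κ,φ,ℓ)=(1.4137,29.26°,0.6381) → tip=(0.2345,0.1314,0.5550)
cmd 2: set φ=153.81° → (κ,φ,ℓ)=(1.4137,153.81°,0.6381) → tip=(-0.2412,0.1186,0.5550)

-0.241 0.119 0.555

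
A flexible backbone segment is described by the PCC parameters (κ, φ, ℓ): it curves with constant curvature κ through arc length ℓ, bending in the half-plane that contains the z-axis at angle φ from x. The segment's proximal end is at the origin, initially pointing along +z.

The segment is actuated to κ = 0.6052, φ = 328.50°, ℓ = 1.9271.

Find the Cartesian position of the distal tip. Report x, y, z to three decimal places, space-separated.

θ = κ·ℓ = 0.6052 × 1.9271 = 1.16628 rad
ρ = (1 − cos θ)/κ = (1 − 0.39357)/0.6052 = 1.00203
z = sin θ / κ = 0.91929/0.6052 = 1.51899
x = ρ cos φ = 1.00203 × cos(328.50°) = 0.85437
y = ρ sin φ = 1.00203 × sin(328.50°) = -0.52356

0.854 -0.524 1.519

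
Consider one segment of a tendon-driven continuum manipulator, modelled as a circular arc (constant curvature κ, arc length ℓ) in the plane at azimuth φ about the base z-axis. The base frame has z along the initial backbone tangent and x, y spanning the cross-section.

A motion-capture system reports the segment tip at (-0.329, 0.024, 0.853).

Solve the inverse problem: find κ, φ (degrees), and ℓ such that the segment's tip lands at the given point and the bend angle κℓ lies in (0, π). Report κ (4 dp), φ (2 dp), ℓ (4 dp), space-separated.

0.7888 175.83 0.9357

ρ = √(x²+y²) = √(-0.329² + 0.024²) = 0.32987
φ = atan2(y, x) mod 360° = atan2(0.024, -0.329) = 175.8278°
|p|² = ρ² + z² = 0.32987² + 0.853² = 0.83643
κ = 2ρ / |p|² = 2×0.32987 / 0.83643 = 0.78877
θ = 2·atan2(ρ, z) = 2·atan2(0.32987, 0.853) = 0.73802 rad
ℓ = θ/κ = 0.73802/0.78877 = 0.93565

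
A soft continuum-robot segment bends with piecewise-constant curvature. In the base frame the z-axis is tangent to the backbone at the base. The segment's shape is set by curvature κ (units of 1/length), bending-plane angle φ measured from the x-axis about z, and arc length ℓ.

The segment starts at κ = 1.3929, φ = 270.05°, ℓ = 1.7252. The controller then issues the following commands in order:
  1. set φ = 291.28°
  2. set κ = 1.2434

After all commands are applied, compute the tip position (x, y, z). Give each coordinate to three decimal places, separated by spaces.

0.450 -1.157 0.675

initial: κ=1.3929, φ=270.05°, ℓ=1.7252
cmd 1: set φ=291.28° → (κ,φ,ℓ)=(1.3929,291.28°,1.7252) → tip=(0.4532,-1.1636,0.4833)
cmd 2: set κ=1.2434 → (κ,φ,ℓ)=(1.2434,291.28°,1.7252) → tip=(0.4505,-1.1565,0.6752)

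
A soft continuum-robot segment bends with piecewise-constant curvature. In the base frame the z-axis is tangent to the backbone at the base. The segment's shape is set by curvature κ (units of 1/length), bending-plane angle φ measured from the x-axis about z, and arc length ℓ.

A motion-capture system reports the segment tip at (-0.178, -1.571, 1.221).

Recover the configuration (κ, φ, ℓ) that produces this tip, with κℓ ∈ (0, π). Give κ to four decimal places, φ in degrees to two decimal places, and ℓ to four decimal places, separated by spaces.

ρ = √(x²+y²) = √(-0.178² + -1.571²) = 1.58105
φ = atan2(y, x) mod 360° = atan2(-1.571, -0.178) = 263.5357°
|p|² = ρ² + z² = 1.58105² + 1.221² = 3.99057
κ = 2ρ / |p|² = 2×1.58105 / 3.99057 = 0.79239
θ = 2·atan2(ρ, z) = 2·atan2(1.58105, 1.221) = 1.82639 rad
ℓ = θ/κ = 1.82639/0.79239 = 2.30490

0.7924 263.54 2.3049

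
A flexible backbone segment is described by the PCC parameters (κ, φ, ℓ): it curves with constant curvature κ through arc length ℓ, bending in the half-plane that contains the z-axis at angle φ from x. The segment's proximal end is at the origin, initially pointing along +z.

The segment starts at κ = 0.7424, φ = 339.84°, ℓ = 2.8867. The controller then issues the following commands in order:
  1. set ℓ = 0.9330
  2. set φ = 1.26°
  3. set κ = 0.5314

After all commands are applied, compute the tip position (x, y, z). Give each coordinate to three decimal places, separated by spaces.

initial: κ=0.7424, φ=339.84°, ℓ=2.8867
cmd 1: set ℓ=0.9330 → (κ,φ,ℓ)=(0.7424,339.84°,0.9330) → tip=(0.2914,-0.1070,0.8602)
cmd 2: set φ=1.26° → (κ,φ,ℓ)=(0.7424,1.26°,0.9330) → tip=(0.3103,0.0068,0.8602)
cmd 3: set κ=0.5314 → (κ,φ,ℓ)=(0.5314,1.26°,0.9330) → tip=(0.2265,0.0050,0.8952)

0.227 0.005 0.895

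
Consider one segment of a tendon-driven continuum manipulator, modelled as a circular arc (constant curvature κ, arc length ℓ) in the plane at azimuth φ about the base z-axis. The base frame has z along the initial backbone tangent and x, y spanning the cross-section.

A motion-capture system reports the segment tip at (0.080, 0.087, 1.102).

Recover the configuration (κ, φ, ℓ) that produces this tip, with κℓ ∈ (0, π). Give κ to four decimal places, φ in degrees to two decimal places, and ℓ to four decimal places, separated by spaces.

0.1924 47.40 1.1104

ρ = √(x²+y²) = √(0.080² + 0.087²) = 0.11819
φ = atan2(y, x) mod 360° = atan2(0.087, 0.080) = 47.4002°
|p|² = ρ² + z² = 0.11819² + 1.102² = 1.22837
κ = 2ρ / |p|² = 2×0.11819 / 1.22837 = 0.19243
θ = 2·atan2(ρ, z) = 2·atan2(0.11819, 1.102) = 0.21369 rad
ℓ = θ/κ = 0.21369/0.19243 = 1.11043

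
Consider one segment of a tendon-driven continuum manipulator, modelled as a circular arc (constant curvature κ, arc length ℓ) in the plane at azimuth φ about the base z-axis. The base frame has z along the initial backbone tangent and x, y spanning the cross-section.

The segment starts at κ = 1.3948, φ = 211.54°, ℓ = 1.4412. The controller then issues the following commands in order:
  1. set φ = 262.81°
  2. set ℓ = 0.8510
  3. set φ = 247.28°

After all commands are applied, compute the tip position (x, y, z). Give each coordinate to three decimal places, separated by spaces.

-0.173 -0.414 0.665

initial: κ=1.3948, φ=211.54°, ℓ=1.4412
cmd 1: set φ=262.81° → (κ,φ,ℓ)=(1.3948,262.81°,1.4412) → tip=(-0.1279,-1.0139,0.6488)
cmd 2: set ℓ=0.8510 → (κ,φ,ℓ)=(1.3948,262.81°,0.8510) → tip=(-0.0561,-0.4449,0.6648)
cmd 3: set φ=247.28° → (κ,φ,ℓ)=(1.3948,247.28°,0.8510) → tip=(-0.1732,-0.4137,0.6648)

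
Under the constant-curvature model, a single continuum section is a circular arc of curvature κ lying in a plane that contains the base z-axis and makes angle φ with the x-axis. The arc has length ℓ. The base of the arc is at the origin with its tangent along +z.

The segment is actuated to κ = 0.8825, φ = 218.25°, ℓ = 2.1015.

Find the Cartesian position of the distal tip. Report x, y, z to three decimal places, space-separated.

-1.139 -0.898 1.088

θ = κ·ℓ = 0.8825 × 2.1015 = 1.85457 rad
ρ = (1 − cos θ)/κ = (1 − -0.27998)/0.8825 = 1.45041
z = sin θ / κ = 0.96000/0.8825 = 1.08782
x = ρ cos φ = 1.45041 × cos(218.25°) = -1.13903
y = ρ sin φ = 1.45041 × sin(218.25°) = -0.89794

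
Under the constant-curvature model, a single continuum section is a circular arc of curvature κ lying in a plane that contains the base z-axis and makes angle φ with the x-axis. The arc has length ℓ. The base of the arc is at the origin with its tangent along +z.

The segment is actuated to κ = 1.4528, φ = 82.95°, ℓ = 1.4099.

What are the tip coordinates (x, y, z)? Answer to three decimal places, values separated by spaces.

0.123 0.997 0.611

θ = κ·ℓ = 1.4528 × 1.4099 = 2.04830 rad
ρ = (1 − cos θ)/κ = (1 − -0.45957)/1.4528 = 1.00466
z = sin θ / κ = 0.88814/1.4528 = 0.61133
x = ρ cos φ = 1.00466 × cos(82.95°) = 0.12331
y = ρ sin φ = 1.00466 × sin(82.95°) = 0.99706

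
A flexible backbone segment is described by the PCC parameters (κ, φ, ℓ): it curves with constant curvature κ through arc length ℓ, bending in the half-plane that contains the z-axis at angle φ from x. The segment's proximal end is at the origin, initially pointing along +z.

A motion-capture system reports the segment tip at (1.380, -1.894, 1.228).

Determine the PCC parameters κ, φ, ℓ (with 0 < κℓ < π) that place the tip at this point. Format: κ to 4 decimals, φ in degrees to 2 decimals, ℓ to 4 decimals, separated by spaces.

0.6696 306.08 3.2501

ρ = √(x²+y²) = √(1.380² + -1.894²) = 2.34342
φ = atan2(y, x) mod 360° = atan2(-1.894, 1.380) = 306.0777°
|p|² = ρ² + z² = 2.34342² + 1.228² = 6.99962
κ = 2ρ / |p|² = 2×2.34342 / 6.99962 = 0.66959
θ = 2·atan2(ρ, z) = 2·atan2(2.34342, 1.228) = 2.17624 rad
ℓ = θ/κ = 2.17624/0.66959 = 3.25012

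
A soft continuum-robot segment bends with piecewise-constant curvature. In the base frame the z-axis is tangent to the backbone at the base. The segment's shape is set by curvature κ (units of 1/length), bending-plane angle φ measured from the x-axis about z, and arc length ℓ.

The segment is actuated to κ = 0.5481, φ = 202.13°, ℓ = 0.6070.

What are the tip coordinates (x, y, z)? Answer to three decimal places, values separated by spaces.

θ = κ·ℓ = 0.5481 × 0.6070 = 0.33270 rad
ρ = (1 − cos θ)/κ = (1 − 0.94517)/0.5481 = 0.10005
z = sin θ / κ = 0.32659/0.5481 = 0.59586
x = ρ cos φ = 0.10005 × cos(202.13°) = -0.09268
y = ρ sin φ = 0.10005 × sin(202.13°) = -0.03769

-0.093 -0.038 0.596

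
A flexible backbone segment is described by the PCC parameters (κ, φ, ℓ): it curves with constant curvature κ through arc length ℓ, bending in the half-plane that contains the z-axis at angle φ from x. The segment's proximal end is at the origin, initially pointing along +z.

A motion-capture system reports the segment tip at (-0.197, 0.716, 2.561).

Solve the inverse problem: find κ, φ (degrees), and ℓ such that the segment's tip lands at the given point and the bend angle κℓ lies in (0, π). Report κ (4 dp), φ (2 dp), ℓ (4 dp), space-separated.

0.2089 105.38 2.7022

ρ = √(x²+y²) = √(-0.197² + 0.716²) = 0.74261
φ = atan2(y, x) mod 360° = atan2(0.716, -0.197) = 105.3837°
|p|² = ρ² + z² = 0.74261² + 2.561² = 7.11019
κ = 2ρ / |p|² = 2×0.74261 / 7.11019 = 0.20889
θ = 2·atan2(ρ, z) = 2·atan2(0.74261, 2.561) = 0.56445 rad
ℓ = θ/κ = 0.56445/0.20889 = 2.70222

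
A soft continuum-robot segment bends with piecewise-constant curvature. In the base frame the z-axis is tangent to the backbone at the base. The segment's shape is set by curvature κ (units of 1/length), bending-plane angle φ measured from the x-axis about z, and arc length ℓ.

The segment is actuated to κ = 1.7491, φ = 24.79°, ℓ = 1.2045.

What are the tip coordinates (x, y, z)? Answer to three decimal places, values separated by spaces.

0.784 0.362 0.492

θ = κ·ℓ = 1.7491 × 1.2045 = 2.10679 rad
ρ = (1 − cos θ)/κ = (1 − -0.51070)/1.7491 = 0.86370
z = sin θ / κ = 0.85976/1.7491 = 0.49154
x = ρ cos φ = 0.86370 × cos(24.79°) = 0.78411
y = ρ sin φ = 0.86370 × sin(24.79°) = 0.36214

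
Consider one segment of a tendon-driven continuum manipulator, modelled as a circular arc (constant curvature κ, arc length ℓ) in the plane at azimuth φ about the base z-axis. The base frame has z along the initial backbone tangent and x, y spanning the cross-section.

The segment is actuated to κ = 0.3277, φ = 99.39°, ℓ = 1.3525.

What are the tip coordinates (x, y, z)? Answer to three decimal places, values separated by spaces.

θ = κ·ℓ = 0.3277 × 1.3525 = 0.44321 rad
ρ = (1 − cos θ)/κ = (1 − 0.90338)/0.3277 = 0.29485
z = sin θ / κ = 0.42885/0.3277 = 1.30865
x = ρ cos φ = 0.29485 × cos(99.39°) = -0.04811
y = ρ sin φ = 0.29485 × sin(99.39°) = 0.29090

-0.048 0.291 1.309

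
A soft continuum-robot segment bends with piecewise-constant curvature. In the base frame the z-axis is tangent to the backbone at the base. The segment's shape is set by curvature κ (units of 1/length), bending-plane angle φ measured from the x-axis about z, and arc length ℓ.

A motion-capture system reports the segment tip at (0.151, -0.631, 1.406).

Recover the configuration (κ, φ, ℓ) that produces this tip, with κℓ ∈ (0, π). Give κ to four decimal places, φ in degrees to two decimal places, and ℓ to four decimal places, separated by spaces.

ρ = √(x²+y²) = √(0.151² + -0.631²) = 0.64882
φ = atan2(y, x) mod 360° = atan2(-0.631, 0.151) = 283.4580°
|p|² = ρ² + z² = 0.64882² + 1.406² = 2.39780
κ = 2ρ / |p|² = 2×0.64882 / 2.39780 = 0.54118
θ = 2·atan2(ρ, z) = 2·atan2(0.64882, 1.406) = 0.86469 rad
ℓ = θ/κ = 0.86469/0.54118 = 1.59780

0.5412 283.46 1.5978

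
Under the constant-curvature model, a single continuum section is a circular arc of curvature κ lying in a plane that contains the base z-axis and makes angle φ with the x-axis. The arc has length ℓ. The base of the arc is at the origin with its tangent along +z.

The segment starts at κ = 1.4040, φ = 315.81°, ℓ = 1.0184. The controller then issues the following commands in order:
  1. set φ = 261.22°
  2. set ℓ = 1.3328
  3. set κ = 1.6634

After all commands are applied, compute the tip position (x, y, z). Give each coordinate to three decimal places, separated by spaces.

initial: κ=1.4040, φ=315.81°, ℓ=1.0184
cmd 1: set φ=261.22° → (κ,φ,ℓ)=(1.4040,261.22°,1.0184) → tip=(-0.0934,-0.6050,0.7052)
cmd 2: set ℓ=1.3328 → (κ,φ,ℓ)=(1.4040,261.22°,1.3328) → tip=(-0.1409,-0.9122,0.6803)
cmd 3: set κ=1.6634 → (κ,φ,ℓ)=(1.6634,261.22°,1.3328) → tip=(-0.1470,-0.9519,0.4800)

-0.147 -0.952 0.480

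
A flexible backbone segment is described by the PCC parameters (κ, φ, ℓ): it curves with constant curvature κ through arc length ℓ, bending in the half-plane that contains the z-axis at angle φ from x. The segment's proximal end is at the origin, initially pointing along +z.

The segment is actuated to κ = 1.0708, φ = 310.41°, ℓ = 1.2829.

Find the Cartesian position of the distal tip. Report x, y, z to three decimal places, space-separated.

0.487 -0.572 0.916

θ = κ·ℓ = 1.0708 × 1.2829 = 1.37373 rad
ρ = (1 − cos θ)/κ = (1 − 0.19579)/1.0708 = 0.75103
z = sin θ / κ = 0.98065/1.0708 = 0.91581
x = ρ cos φ = 0.75103 × cos(310.41°) = 0.48686
y = ρ sin φ = 0.75103 × sin(310.41°) = -0.57186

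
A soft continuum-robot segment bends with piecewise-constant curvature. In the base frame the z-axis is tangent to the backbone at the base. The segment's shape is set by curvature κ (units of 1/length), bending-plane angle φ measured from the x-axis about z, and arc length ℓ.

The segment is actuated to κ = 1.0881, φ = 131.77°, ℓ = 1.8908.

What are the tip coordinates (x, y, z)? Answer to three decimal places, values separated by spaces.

θ = κ·ℓ = 1.0881 × 1.8908 = 2.05738 rad
ρ = (1 − cos θ)/κ = (1 − -0.46761)/1.0881 = 1.34878
z = sin θ / κ = 0.88394/1.0881 = 0.81237
x = ρ cos φ = 1.34878 × cos(131.77°) = -0.89848
y = ρ sin φ = 1.34878 × sin(131.77°) = 1.00595

-0.898 1.006 0.812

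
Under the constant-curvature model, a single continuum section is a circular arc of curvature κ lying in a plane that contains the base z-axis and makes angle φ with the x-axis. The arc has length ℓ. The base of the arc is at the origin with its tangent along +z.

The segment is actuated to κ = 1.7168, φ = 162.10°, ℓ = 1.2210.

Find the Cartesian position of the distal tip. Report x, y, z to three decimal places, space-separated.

-0.832 0.269 0.504

θ = κ·ℓ = 1.7168 × 1.2210 = 2.09621 rad
ρ = (1 − cos θ)/κ = (1 − -0.50157)/1.7168 = 0.87463
z = sin θ / κ = 0.86512/1.7168 = 0.50391
x = ρ cos φ = 0.87463 × cos(162.10°) = -0.83230
y = ρ sin φ = 0.87463 × sin(162.10°) = 0.26882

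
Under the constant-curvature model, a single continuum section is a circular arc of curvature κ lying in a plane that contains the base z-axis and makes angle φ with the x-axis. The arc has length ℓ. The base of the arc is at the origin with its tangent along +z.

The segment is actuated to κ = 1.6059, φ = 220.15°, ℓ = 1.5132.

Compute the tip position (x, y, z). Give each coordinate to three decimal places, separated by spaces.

θ = κ·ℓ = 1.6059 × 1.5132 = 2.43005 rad
ρ = (1 − cos θ)/κ = (1 − -0.75735)/1.6059 = 1.09431
z = sin θ / κ = 0.65300/1.6059 = 0.40663
x = ρ cos φ = 1.09431 × cos(220.15°) = -0.83645
y = ρ sin φ = 1.09431 × sin(220.15°) = -0.70560

-0.836 -0.706 0.407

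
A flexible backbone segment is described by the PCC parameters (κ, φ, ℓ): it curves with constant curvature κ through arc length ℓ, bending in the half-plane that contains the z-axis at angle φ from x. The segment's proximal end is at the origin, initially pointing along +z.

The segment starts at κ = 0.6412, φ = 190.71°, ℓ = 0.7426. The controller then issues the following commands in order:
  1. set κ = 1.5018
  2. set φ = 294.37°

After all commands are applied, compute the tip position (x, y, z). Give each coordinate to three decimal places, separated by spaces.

0.154 -0.340 0.598

initial: κ=0.6412, φ=190.71°, ℓ=0.7426
cmd 1: set κ=1.5018 → (κ,φ,ℓ)=(1.5018,190.71°,0.7426) → tip=(-0.3664,-0.0693,0.5980)
cmd 2: set φ=294.37° → (κ,φ,ℓ)=(1.5018,294.37°,0.7426) → tip=(0.1539,-0.3397,0.5980)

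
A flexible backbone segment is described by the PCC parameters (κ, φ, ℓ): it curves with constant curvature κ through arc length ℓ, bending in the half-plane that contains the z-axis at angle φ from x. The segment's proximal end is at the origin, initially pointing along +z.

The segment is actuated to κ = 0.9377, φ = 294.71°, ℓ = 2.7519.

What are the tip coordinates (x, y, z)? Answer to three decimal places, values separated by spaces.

0.823 -1.789 0.568

θ = κ·ℓ = 0.9377 × 2.7519 = 2.58046 rad
ρ = (1 − cos θ)/κ = (1 − -0.84665)/0.9377 = 1.96934
z = sin θ / κ = 0.53215/0.9377 = 0.56750
x = ρ cos φ = 1.96934 × cos(294.71°) = 0.82324
y = ρ sin φ = 1.96934 × sin(294.71°) = -1.78902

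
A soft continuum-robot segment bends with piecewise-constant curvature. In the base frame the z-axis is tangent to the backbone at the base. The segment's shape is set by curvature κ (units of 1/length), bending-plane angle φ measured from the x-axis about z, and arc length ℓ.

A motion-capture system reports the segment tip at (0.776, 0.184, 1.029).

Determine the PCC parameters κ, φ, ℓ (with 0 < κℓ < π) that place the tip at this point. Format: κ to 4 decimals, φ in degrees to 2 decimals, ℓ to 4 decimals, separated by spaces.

ρ = √(x²+y²) = √(0.776² + 0.184²) = 0.79752
φ = atan2(y, x) mod 360° = atan2(0.184, 0.776) = 13.3392°
|p|² = ρ² + z² = 0.79752² + 1.029² = 1.69487
κ = 2ρ / |p|² = 2×0.79752 / 1.69487 = 0.94109
θ = 2·atan2(ρ, z) = 2·atan2(0.79752, 1.029) = 1.31867 rad
ℓ = θ/κ = 1.31867/0.94109 = 1.40121

0.9411 13.34 1.4012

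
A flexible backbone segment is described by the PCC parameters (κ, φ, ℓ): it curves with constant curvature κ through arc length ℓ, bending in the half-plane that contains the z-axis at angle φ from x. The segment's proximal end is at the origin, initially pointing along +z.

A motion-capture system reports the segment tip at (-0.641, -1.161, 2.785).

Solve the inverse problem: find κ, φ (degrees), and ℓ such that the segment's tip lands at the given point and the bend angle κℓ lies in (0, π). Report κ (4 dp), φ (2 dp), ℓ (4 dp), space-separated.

0.2788 241.10 3.1886

ρ = √(x²+y²) = √(-0.641² + -1.161²) = 1.32620
φ = atan2(y, x) mod 360° = atan2(-1.161, -0.641) = 241.0965°
|p|² = ρ² + z² = 1.32620² + 2.785² = 9.51503
κ = 2ρ / |p|² = 2×1.32620 / 9.51503 = 0.27876
θ = 2·atan2(ρ, z) = 2·atan2(1.32620, 2.785) = 0.88884 rad
ℓ = θ/κ = 0.88884/0.27876 = 3.18857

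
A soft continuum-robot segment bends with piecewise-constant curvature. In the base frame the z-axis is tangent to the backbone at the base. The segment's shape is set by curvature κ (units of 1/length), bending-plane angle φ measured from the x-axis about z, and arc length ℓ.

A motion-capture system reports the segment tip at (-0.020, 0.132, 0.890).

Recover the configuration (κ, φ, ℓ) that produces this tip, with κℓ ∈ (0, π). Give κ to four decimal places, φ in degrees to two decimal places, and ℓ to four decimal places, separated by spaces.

0.3297 98.62 0.9033

ρ = √(x²+y²) = √(-0.020² + 0.132²) = 0.13351
φ = atan2(y, x) mod 360° = atan2(0.132, -0.020) = 98.6156°
|p|² = ρ² + z² = 0.13351² + 0.890² = 0.80992
κ = 2ρ / |p|² = 2×0.13351 / 0.80992 = 0.32968
θ = 2·atan2(ρ, z) = 2·atan2(0.13351, 0.890) = 0.29779 rad
ℓ = θ/κ = 0.29779/0.32968 = 0.90329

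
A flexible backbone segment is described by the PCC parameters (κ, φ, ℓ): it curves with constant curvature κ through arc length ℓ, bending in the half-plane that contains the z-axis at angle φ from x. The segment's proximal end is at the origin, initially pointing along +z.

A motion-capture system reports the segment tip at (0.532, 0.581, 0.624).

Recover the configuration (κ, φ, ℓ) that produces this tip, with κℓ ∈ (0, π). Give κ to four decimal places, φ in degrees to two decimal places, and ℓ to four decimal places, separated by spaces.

ρ = √(x²+y²) = √(0.532² + 0.581²) = 0.78777
φ = atan2(y, x) mod 360° = atan2(0.581, 0.532) = 47.5208°
|p|² = ρ² + z² = 0.78777² + 0.624² = 1.00996
κ = 2ρ / |p|² = 2×0.78777 / 1.00996 = 1.56001
θ = 2·atan2(ρ, z) = 2·atan2(0.78777, 0.624) = 1.80177 rad
ℓ = θ/κ = 1.80177/1.56001 = 1.15498

1.5600 47.52 1.1550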